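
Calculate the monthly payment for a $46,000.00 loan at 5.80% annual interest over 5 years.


Loan payment formula: PMT = PV × r / (1 − (1 + r)^(−n))
Monthly rate r = 0.058/12 ≈ 0.00483333, n = 60 months
Denominator: 1 − (1 + 0.058/12)^(−60) = 0.251214
PMT = $46,000.00 × (0.058/12) / 0.251214
PMT = $885.04 per month

PMT = PV × r / (1-(1+r)^(-n)) = $885.04/month


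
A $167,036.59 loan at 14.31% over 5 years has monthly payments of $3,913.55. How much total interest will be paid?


Total paid over the life of the loan = PMT × n.
Total paid = $3,913.55 × 60 = $234,813.00
Total interest = total paid − principal = $234,813.00 − $167,036.59 = $67,776.41

Total interest = (PMT × n) - PV = $67,776.41


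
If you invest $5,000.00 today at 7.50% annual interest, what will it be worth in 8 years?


Future value formula: FV = PV × (1 + r)^t
FV = $5,000.00 × (1 + 0.075)^8
FV = $5,000.00 × 1.783478
FV = $8,917.39

FV = PV × (1 + r)^t = $8,917.39


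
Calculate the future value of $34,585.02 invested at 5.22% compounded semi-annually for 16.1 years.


Compound interest formula: A = P(1 + r/n)^(nt)
A = $34,585.02 × (1 + 0.0522/2)^(2 × 16.1)
Growth factor: (1 + 0.0522/2)^32.2 = 2.2924926
A = $34,585.02 × 2.2924926
A = $79,285.90

A = P(1 + r/n)^(nt) = $79,285.90


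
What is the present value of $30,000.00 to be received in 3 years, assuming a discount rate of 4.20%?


Present value formula: PV = FV / (1 + r)^t
PV = $30,000.00 / (1 + 0.042)^3
PV = $30,000.00 / 1.131366
PV = $26,516.62

PV = FV / (1 + r)^t = $26,516.62


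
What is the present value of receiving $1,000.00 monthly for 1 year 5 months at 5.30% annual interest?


Present value of an ordinary annuity: PV = PMT × (1 − (1 + r)^(−n)) / r
Monthly rate r = 0.053/12 ≈ 0.00441667, n = 17
PV = $1,000.00 × (1 − (1 + 0.053/12)^(−17)) / (0.053/12)
PV = $1,000.00 × 16.342742
PV = $16,342.74

PV = PMT × (1-(1+r)^(-n))/r = $16,342.74


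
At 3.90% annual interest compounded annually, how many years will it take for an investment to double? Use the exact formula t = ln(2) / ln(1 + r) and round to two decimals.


Doubling condition: (1 + r)^t = 2
Take ln of both sides: t × ln(1 + r) = ln(2)
t = ln(2) / ln(1 + r)
t = 0.693147 / 0.038259
t = 18.12

t = ln(2) / ln(1 + r) = 18.12 years


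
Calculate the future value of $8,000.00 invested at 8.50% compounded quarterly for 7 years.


Compound interest formula: A = P(1 + r/n)^(nt)
A = $8,000.00 × (1 + 0.085/4)^(4 × 7)
Growth factor: (1 + 0.085/4)^28 = 1.801764
A = $8,000.00 × 1.801764
A = $14,414.11

A = P(1 + r/n)^(nt) = $14,414.11


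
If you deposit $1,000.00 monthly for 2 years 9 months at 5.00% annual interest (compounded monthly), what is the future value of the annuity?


Future value of an ordinary annuity: FV = PMT × ((1 + r)^n − 1) / r
Monthly rate r = 0.05/12 ≈ 0.00416667, n = 33
FV = $1,000.00 × ((1 + 0.05/12)^33 − 1) / (0.05/12)
FV = $1,000.00 × 35.2977552
FV = $35,297.76

FV = PMT × ((1+r)^n - 1)/r = $35,297.76


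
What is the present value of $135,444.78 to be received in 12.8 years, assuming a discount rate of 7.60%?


Present value formula: PV = FV / (1 + r)^t
PV = $135,444.78 / (1 + 0.076)^12.8
PV = $135,444.78 / 2.553860
PV = $53,035.32

PV = FV / (1 + r)^t = $53,035.32


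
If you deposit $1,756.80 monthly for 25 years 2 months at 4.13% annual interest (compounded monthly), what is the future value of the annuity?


Future value of an ordinary annuity: FV = PMT × ((1 + r)^n − 1) / r
Monthly rate r = 0.0413/12 ≈ 0.00344167, n = 302
FV = $1,756.80 × ((1 + 0.0413/12)^302 − 1) / (0.0413/12)
FV = $1,756.80 × 529.520109
FV = $930,260.93

FV = PMT × ((1+r)^n - 1)/r = $930,260.93


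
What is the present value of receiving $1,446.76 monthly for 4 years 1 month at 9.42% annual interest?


Present value of an ordinary annuity: PV = PMT × (1 − (1 + r)^(−n)) / r
Monthly rate r = 0.0942/12 = 0.00785, n = 49
PV = $1,446.76 × (1 − (1 + 0.0942/12)^(−49)) / (0.0942/12)
PV = $1,446.76 × 40.546251
PV = $58,660.69

PV = PMT × (1-(1+r)^(-n))/r = $58,660.69


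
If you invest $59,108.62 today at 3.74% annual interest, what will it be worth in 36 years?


Future value formula: FV = PV × (1 + r)^t
FV = $59,108.62 × (1 + 0.0374)^36
FV = $59,108.62 × 3.7502893
FV = $221,674.43

FV = PV × (1 + r)^t = $221,674.43


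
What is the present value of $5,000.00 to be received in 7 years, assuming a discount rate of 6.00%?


Present value formula: PV = FV / (1 + r)^t
PV = $5,000.00 / (1 + 0.06)^7
PV = $5,000.00 / 1.503630
PV = $3,325.29

PV = FV / (1 + r)^t = $3,325.29


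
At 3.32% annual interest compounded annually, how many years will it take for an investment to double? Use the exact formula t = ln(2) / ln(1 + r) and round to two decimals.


Doubling condition: (1 + r)^t = 2
Take ln of both sides: t × ln(1 + r) = ln(2)
t = ln(2) / ln(1 + r)
t = 0.693147 / 0.032661
t = 21.22

t = ln(2) / ln(1 + r) = 21.22 years


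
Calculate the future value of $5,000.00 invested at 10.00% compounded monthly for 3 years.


Compound interest formula: A = P(1 + r/n)^(nt)
A = $5,000.00 × (1 + 0.1/12)^(12 × 3)
Growth factor: (1 + 0.1/12)^36 = 1.348182
A = $5,000.00 × 1.348182
A = $6,740.91

A = P(1 + r/n)^(nt) = $6,740.91


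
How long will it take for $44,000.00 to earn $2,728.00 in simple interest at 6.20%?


Rearrange the simple interest formula for t:
I = P × r × t  ⇒  t = I / (P × r)
t = $2,728.00 / ($44,000.00 × 0.062)
t = 1

t = I/(P×r) = 1 year


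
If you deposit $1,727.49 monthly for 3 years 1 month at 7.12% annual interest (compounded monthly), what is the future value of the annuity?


Future value of an ordinary annuity: FV = PMT × ((1 + r)^n − 1) / r
Monthly rate r = 0.0712/12 ≈ 0.00593333, n = 37
FV = $1,727.49 × ((1 + 0.0712/12)^37 − 1) / (0.0712/12)
FV = $1,727.49 × 41.239492
FV = $71,240.81

FV = PMT × ((1+r)^n - 1)/r = $71,240.81


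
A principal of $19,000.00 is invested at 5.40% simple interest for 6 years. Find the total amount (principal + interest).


Total amount formula: A = P(1 + rt) = P + P·r·t
Interest: I = P × r × t = $19,000.00 × 0.054 × 6 = $6,156.00
A = P + I = $19,000.00 + $6,156.00 = $25,156.00

A = P + I = P(1 + rt) = $25,156.00


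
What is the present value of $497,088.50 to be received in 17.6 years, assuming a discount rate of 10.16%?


Present value formula: PV = FV / (1 + r)^t
PV = $497,088.50 / (1 + 0.1016)^17.6
PV = $497,088.50 / 5.4906166
PV = $90,534.19

PV = FV / (1 + r)^t = $90,534.19


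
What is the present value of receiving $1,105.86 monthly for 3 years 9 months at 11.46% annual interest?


Present value of an ordinary annuity: PV = PMT × (1 − (1 + r)^(−n)) / r
Monthly rate r = 0.1146/12 = 0.00955, n = 45
PV = $1,105.86 × (1 − (1 + 0.1146/12)^(−45)) / (0.1146/12)
PV = $1,105.86 × 36.439804
PV = $40,297.32

PV = PMT × (1-(1+r)^(-n))/r = $40,297.32


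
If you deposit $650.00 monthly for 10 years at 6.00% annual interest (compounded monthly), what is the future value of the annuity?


Future value of an ordinary annuity: FV = PMT × ((1 + r)^n − 1) / r
Monthly rate r = 0.06/12 = 0.005, n = 120
FV = $650.00 × ((1 + 0.06/12)^120 − 1) / (0.06/12)
FV = $650.00 × 163.879347
FV = $106,521.58

FV = PMT × ((1+r)^n - 1)/r = $106,521.58


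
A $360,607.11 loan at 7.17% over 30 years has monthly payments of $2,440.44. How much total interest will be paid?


Total paid over the life of the loan = PMT × n.
Total paid = $2,440.44 × 360 = $878,558.40
Total interest = total paid − principal = $878,558.40 − $360,607.11 = $517,951.29

Total interest = (PMT × n) - PV = $517,951.29


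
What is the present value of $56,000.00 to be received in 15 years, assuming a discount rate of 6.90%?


Present value formula: PV = FV / (1 + r)^t
PV = $56,000.00 / (1 + 0.069)^15
PV = $56,000.00 / 2.720606
PV = $20,583.65

PV = FV / (1 + r)^t = $20,583.65


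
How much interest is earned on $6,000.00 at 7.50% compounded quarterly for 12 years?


Compound interest earned = final amount − principal.
A = P(1 + r/n)^(nt) = $6,000.00 × (1 + 0.075/4)^(4 × 12) = $14,635.15
Interest = A − P = $14,635.15 − $6,000.00 = $8,635.15

Interest = A - P = $8,635.15


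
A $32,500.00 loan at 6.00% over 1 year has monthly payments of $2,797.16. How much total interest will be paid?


Total paid over the life of the loan = PMT × n.
Total paid = $2,797.16 × 12 = $33,565.92
Total interest = total paid − principal = $33,565.92 − $32,500.00 = $1,065.92

Total interest = (PMT × n) - PV = $1,065.92


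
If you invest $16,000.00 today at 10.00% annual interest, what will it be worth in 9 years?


Future value formula: FV = PV × (1 + r)^t
FV = $16,000.00 × (1 + 0.1)^9
FV = $16,000.00 × 2.3579477
FV = $37,727.16

FV = PV × (1 + r)^t = $37,727.16


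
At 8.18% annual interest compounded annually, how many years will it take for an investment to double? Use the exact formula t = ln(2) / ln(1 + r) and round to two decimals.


Doubling condition: (1 + r)^t = 2
Take ln of both sides: t × ln(1 + r) = ln(2)
t = ln(2) / ln(1 + r)
t = 0.693147 / 0.078626
t = 8.82

t = ln(2) / ln(1 + r) = 8.82 years


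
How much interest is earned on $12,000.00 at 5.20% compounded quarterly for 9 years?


Compound interest earned = final amount − principal.
A = P(1 + r/n)^(nt) = $12,000.00 × (1 + 0.052/4)^(4 × 9) = $19,103.87
Interest = A − P = $19,103.87 − $12,000.00 = $7,103.87

Interest = A - P = $7,103.87


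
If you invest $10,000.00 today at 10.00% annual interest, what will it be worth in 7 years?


Future value formula: FV = PV × (1 + r)^t
FV = $10,000.00 × (1 + 0.1)^7
FV = $10,000.00 × 1.948717
FV = $19,487.17

FV = PV × (1 + r)^t = $19,487.17


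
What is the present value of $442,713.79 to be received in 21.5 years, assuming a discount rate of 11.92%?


Present value formula: PV = FV / (1 + r)^t
PV = $442,713.79 / (1 + 0.1192)^21.5
PV = $442,713.79 / 11.259409
PV = $39,319.45

PV = FV / (1 + r)^t = $39,319.45


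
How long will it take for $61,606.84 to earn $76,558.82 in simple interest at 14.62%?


Rearrange the simple interest formula for t:
I = P × r × t  ⇒  t = I / (P × r)
t = $76,558.82 / ($61,606.84 × 0.1462)
t = 8.5

t = I/(P×r) = 8.5 years


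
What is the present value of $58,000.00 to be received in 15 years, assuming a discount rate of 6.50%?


Present value formula: PV = FV / (1 + r)^t
PV = $58,000.00 / (1 + 0.065)^15
PV = $58,000.00 / 2.571841
PV = $22,551.94

PV = FV / (1 + r)^t = $22,551.94


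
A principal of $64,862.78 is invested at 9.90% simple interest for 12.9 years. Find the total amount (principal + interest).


Total amount formula: A = P(1 + rt) = P + P·r·t
Interest: I = P × r × t = $64,862.78 × 0.099 × 12.9 = $82,836.26
A = P + I = $64,862.78 + $82,836.26 = $147,699.04

A = P + I = P(1 + rt) = $147,699.04


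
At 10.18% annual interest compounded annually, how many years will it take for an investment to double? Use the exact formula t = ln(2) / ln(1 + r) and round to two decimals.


Doubling condition: (1 + r)^t = 2
Take ln of both sides: t × ln(1 + r) = ln(2)
t = ln(2) / ln(1 + r)
t = 0.693147 / 0.096945
t = 7.15

t = ln(2) / ln(1 + r) = 7.15 years


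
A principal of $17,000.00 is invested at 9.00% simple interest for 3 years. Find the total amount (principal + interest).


Total amount formula: A = P(1 + rt) = P + P·r·t
Interest: I = P × r × t = $17,000.00 × 0.09 × 3 = $4,590.00
A = P + I = $17,000.00 + $4,590.00 = $21,590.00

A = P + I = P(1 + rt) = $21,590.00


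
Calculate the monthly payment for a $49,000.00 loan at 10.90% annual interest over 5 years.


Loan payment formula: PMT = PV × r / (1 − (1 + r)^(−n))
Monthly rate r = 0.109/12 ≈ 0.00908333, n = 60 months
Denominator: 1 − (1 + 0.109/12)^(−60) = 0.418730
PMT = $49,000.00 × (0.109/12) / 0.418730
PMT = $1,062.94 per month

PMT = PV × r / (1-(1+r)^(-n)) = $1,062.94/month


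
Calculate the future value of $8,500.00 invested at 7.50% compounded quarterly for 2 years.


Compound interest formula: A = P(1 + r/n)^(nt)
A = $8,500.00 × (1 + 0.075/4)^(4 × 2)
Growth factor: (1 + 0.075/4)^8 = 1.1602217
A = $8,500.00 × 1.1602217
A = $9,861.88

A = P(1 + r/n)^(nt) = $9,861.88


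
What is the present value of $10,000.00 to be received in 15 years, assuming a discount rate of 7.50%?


Present value formula: PV = FV / (1 + r)^t
PV = $10,000.00 / (1 + 0.075)^15
PV = $10,000.00 / 2.958877
PV = $3,379.66

PV = FV / (1 + r)^t = $3,379.66


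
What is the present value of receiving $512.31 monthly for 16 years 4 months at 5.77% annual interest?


Present value of an ordinary annuity: PV = PMT × (1 − (1 + r)^(−n)) / r
Monthly rate r = 0.0577/12 ≈ 0.00480833, n = 196
PV = $512.31 × (1 − (1 + 0.0577/12)^(−196)) / (0.0577/12)
PV = $512.31 × 126.746712
PV = $64,933.61

PV = PMT × (1-(1+r)^(-n))/r = $64,933.61


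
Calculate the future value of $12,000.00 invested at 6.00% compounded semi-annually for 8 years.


Compound interest formula: A = P(1 + r/n)^(nt)
A = $12,000.00 × (1 + 0.06/2)^(2 × 8)
Growth factor: (1 + 0.06/2)^16 = 1.6047064
A = $12,000.00 × 1.6047064
A = $19,256.48

A = P(1 + r/n)^(nt) = $19,256.48


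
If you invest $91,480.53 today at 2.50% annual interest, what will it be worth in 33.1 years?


Future value formula: FV = PV × (1 + r)^t
FV = $91,480.53 × (1 + 0.025)^33.1
FV = $91,480.53 × 2.2644354
FV = $207,151.75

FV = PV × (1 + r)^t = $207,151.75


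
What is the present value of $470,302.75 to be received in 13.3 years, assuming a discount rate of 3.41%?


Present value formula: PV = FV / (1 + r)^t
PV = $470,302.75 / (1 + 0.0341)^13.3
PV = $470,302.75 / 1.56200262
PV = $301,089.60

PV = FV / (1 + r)^t = $301,089.60


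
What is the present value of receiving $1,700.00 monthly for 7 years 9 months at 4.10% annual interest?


Present value of an ordinary annuity: PV = PMT × (1 − (1 + r)^(−n)) / r
Monthly rate r = 0.041/12 ≈ 0.00341667, n = 93
PV = $1,700.00 × (1 − (1 + 0.041/12)^(−93)) / (0.041/12)
PV = $1,700.00 × 79.557372
PV = $135,247.53

PV = PMT × (1-(1+r)^(-n))/r = $135,247.53


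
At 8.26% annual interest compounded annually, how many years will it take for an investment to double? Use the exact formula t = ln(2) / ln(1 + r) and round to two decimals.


Doubling condition: (1 + r)^t = 2
Take ln of both sides: t × ln(1 + r) = ln(2)
t = ln(2) / ln(1 + r)
t = 0.693147 / 0.079366
t = 8.73

t = ln(2) / ln(1 + r) = 8.73 years


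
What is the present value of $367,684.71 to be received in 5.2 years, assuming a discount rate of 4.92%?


Present value formula: PV = FV / (1 + r)^t
PV = $367,684.71 / (1 + 0.0492)^5.2
PV = $367,684.71 / 1.2836986
PV = $286,426.04

PV = FV / (1 + r)^t = $286,426.04


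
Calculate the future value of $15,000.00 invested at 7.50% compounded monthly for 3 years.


Compound interest formula: A = P(1 + r/n)^(nt)
A = $15,000.00 × (1 + 0.075/12)^(12 × 3)
Growth factor: (1 + 0.075/12)^36 = 1.251446
A = $15,000.00 × 1.251446
A = $18,771.69

A = P(1 + r/n)^(nt) = $18,771.69


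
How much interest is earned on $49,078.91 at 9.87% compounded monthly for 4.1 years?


Compound interest earned = final amount − principal.
A = P(1 + r/n)^(nt) = $49,078.91 × (1 + 0.0987/12)^(12 × 4.1) = $73,438.20
Interest = A − P = $73,438.20 − $49,078.91 = $24,359.29

Interest = A - P = $24,359.29


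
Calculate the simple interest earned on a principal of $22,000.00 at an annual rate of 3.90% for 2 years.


Simple interest formula: I = P × r × t
I = $22,000.00 × 0.039 × 2
I = $1,716.00

I = P × r × t = $1,716.00


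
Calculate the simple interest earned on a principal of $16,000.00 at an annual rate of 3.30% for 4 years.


Simple interest formula: I = P × r × t
I = $16,000.00 × 0.033 × 4
I = $2,112.00

I = P × r × t = $2,112.00


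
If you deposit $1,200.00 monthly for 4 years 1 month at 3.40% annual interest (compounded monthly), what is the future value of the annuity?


Future value of an ordinary annuity: FV = PMT × ((1 + r)^n − 1) / r
Monthly rate r = 0.034/12 ≈ 0.00283333, n = 49
FV = $1,200.00 × ((1 + 0.034/12)^49 − 1) / (0.034/12)
FV = $1,200.00 × 52.484848
FV = $62,981.82

FV = PMT × ((1+r)^n - 1)/r = $62,981.82


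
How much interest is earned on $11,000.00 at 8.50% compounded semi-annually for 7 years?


Compound interest earned = final amount − principal.
A = P(1 + r/n)^(nt) = $11,000.00 × (1 + 0.085/2)^(2 × 7) = $19,699.61
Interest = A − P = $19,699.61 − $11,000.00 = $8,699.61

Interest = A - P = $8,699.61


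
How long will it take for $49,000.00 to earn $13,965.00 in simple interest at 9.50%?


Rearrange the simple interest formula for t:
I = P × r × t  ⇒  t = I / (P × r)
t = $13,965.00 / ($49,000.00 × 0.095)
t = 3

t = I/(P×r) = 3 years


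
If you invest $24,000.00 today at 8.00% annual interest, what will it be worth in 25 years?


Future value formula: FV = PV × (1 + r)^t
FV = $24,000.00 × (1 + 0.08)^25
FV = $24,000.00 × 6.848475
FV = $164,363.40

FV = PV × (1 + r)^t = $164,363.40


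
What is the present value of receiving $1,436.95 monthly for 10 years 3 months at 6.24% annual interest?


Present value of an ordinary annuity: PV = PMT × (1 − (1 + r)^(−n)) / r
Monthly rate r = 0.0624/12 = 0.0052, n = 123
PV = $1,436.95 × (1 − (1 + 0.0624/12)^(−123)) / (0.0624/12)
PV = $1,436.95 × 90.696482
PV = $130,326.31

PV = PMT × (1-(1+r)^(-n))/r = $130,326.31


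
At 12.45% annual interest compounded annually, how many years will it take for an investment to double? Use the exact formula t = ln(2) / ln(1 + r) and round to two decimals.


Doubling condition: (1 + r)^t = 2
Take ln of both sides: t × ln(1 + r) = ln(2)
t = ln(2) / ln(1 + r)
t = 0.693147 / 0.117338
t = 5.91

t = ln(2) / ln(1 + r) = 5.91 years


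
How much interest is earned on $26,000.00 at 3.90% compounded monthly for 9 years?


Compound interest earned = final amount − principal.
A = P(1 + r/n)^(nt) = $26,000.00 × (1 + 0.039/12)^(12 × 9) = $36,911.66
Interest = A − P = $36,911.66 − $26,000.00 = $10,911.66

Interest = A - P = $10,911.66


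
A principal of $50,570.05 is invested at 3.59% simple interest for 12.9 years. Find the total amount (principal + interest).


Total amount formula: A = P(1 + rt) = P + P·r·t
Interest: I = P × r × t = $50,570.05 × 0.0359 × 12.9 = $23,419.50
A = P + I = $50,570.05 + $23,419.50 = $73,989.55

A = P + I = P(1 + rt) = $73,989.55


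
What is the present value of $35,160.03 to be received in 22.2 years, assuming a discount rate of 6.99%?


Present value formula: PV = FV / (1 + r)^t
PV = $35,160.03 / (1 + 0.0699)^22.2
PV = $35,160.03 / 4.481452
PV = $7,845.68

PV = FV / (1 + r)^t = $7,845.68


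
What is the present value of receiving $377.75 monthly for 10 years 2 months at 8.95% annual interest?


Present value of an ordinary annuity: PV = PMT × (1 − (1 + r)^(−n)) / r
Monthly rate r = 0.0895/12 ≈ 0.00745833, n = 122
PV = $377.75 × (1 − (1 + 0.0895/12)^(−122)) / (0.0895/12)
PV = $377.75 × 79.921437
PV = $30,190.32

PV = PMT × (1-(1+r)^(-n))/r = $30,190.32


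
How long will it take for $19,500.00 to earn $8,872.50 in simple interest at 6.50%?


Rearrange the simple interest formula for t:
I = P × r × t  ⇒  t = I / (P × r)
t = $8,872.50 / ($19,500.00 × 0.065)
t = 7

t = I/(P×r) = 7 years


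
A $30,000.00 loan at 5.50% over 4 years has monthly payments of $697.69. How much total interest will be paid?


Total paid over the life of the loan = PMT × n.
Total paid = $697.69 × 48 = $33,489.12
Total interest = total paid − principal = $33,489.12 − $30,000.00 = $3,489.12

Total interest = (PMT × n) - PV = $3,489.12


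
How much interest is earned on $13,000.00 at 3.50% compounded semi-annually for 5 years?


Compound interest earned = final amount − principal.
A = P(1 + r/n)^(nt) = $13,000.00 × (1 + 0.035/2)^(2 × 5) = $15,462.78
Interest = A − P = $15,462.78 − $13,000.00 = $2,462.78

Interest = A - P = $2,462.78


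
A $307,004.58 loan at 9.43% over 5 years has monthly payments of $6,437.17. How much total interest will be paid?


Total paid over the life of the loan = PMT × n.
Total paid = $6,437.17 × 60 = $386,230.20
Total interest = total paid − principal = $386,230.20 − $307,004.58 = $79,225.62

Total interest = (PMT × n) - PV = $79,225.62


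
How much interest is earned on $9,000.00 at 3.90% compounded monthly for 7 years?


Compound interest earned = final amount − principal.
A = P(1 + r/n)^(nt) = $9,000.00 × (1 + 0.039/12)^(12 × 7) = $11,819.87
Interest = A − P = $11,819.87 − $9,000.00 = $2,819.87

Interest = A - P = $2,819.87


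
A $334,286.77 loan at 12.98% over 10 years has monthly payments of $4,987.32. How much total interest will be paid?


Total paid over the life of the loan = PMT × n.
Total paid = $4,987.32 × 120 = $598,478.40
Total interest = total paid − principal = $598,478.40 − $334,286.77 = $264,191.63

Total interest = (PMT × n) - PV = $264,191.63


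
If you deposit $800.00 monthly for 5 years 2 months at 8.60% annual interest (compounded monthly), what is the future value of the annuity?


Future value of an ordinary annuity: FV = PMT × ((1 + r)^n − 1) / r
Monthly rate r = 0.086/12 ≈ 0.00716667, n = 62
FV = $800.00 × ((1 + 0.086/12)^62 − 1) / (0.086/12)
FV = $800.00 × 77.718282
FV = $62,174.63

FV = PMT × ((1+r)^n - 1)/r = $62,174.63


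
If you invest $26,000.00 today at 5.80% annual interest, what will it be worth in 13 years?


Future value formula: FV = PV × (1 + r)^t
FV = $26,000.00 × (1 + 0.058)^13
FV = $26,000.00 × 2.0811993
FV = $54,111.18

FV = PV × (1 + r)^t = $54,111.18


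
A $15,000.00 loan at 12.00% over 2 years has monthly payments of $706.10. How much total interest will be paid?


Total paid over the life of the loan = PMT × n.
Total paid = $706.10 × 24 = $16,946.40
Total interest = total paid − principal = $16,946.40 − $15,000.00 = $1,946.40

Total interest = (PMT × n) - PV = $1,946.40


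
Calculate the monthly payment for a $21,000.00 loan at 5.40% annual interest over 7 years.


Loan payment formula: PMT = PV × r / (1 − (1 + r)^(−n))
Monthly rate r = 0.054/12 = 0.0045, n = 84 months
Denominator: 1 − (1 + 0.054/12)^(−84) = 0.314188
PMT = $21,000.00 × (0.054/12) / 0.314188
PMT = $300.78 per month

PMT = PV × r / (1-(1+r)^(-n)) = $300.78/month


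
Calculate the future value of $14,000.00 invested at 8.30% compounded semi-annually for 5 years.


Compound interest formula: A = P(1 + r/n)^(nt)
A = $14,000.00 × (1 + 0.083/2)^(2 × 5)
Growth factor: (1 + 0.083/2)^10 = 1.501733
A = $14,000.00 × 1.501733
A = $21,024.26

A = P(1 + r/n)^(nt) = $21,024.26


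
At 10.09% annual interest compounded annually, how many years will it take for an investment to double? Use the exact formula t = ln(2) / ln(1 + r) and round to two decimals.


Doubling condition: (1 + r)^t = 2
Take ln of both sides: t × ln(1 + r) = ln(2)
t = ln(2) / ln(1 + r)
t = 0.693147 / 0.096128
t = 7.21

t = ln(2) / ln(1 + r) = 7.21 years


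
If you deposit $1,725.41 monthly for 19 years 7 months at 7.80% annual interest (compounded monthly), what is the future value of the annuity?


Future value of an ordinary annuity: FV = PMT × ((1 + r)^n − 1) / r
Monthly rate r = 0.078/12 = 0.0065, n = 235
FV = $1,725.41 × ((1 + 0.078/12)^235 − 1) / (0.078/12)
FV = $1,725.41 × 551.374075
FV = $951,346.34

FV = PMT × ((1+r)^n - 1)/r = $951,346.34


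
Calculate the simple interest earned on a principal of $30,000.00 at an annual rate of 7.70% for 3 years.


Simple interest formula: I = P × r × t
I = $30,000.00 × 0.077 × 3
I = $6,930.00

I = P × r × t = $6,930.00


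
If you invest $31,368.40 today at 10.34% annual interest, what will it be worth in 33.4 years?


Future value formula: FV = PV × (1 + r)^t
FV = $31,368.40 × (1 + 0.1034)^33.4
FV = $31,368.40 × 26.7473967
FV = $839,023.04

FV = PV × (1 + r)^t = $839,023.04


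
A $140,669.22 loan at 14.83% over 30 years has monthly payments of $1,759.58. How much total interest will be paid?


Total paid over the life of the loan = PMT × n.
Total paid = $1,759.58 × 360 = $633,448.80
Total interest = total paid − principal = $633,448.80 − $140,669.22 = $492,779.58

Total interest = (PMT × n) - PV = $492,779.58


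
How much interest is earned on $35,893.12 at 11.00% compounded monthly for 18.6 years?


Compound interest earned = final amount − principal.
A = P(1 + r/n)^(nt) = $35,893.12 × (1 + 0.11/12)^(12 × 18.6) = $275,124.87
Interest = A − P = $275,124.87 − $35,893.12 = $239,231.75

Interest = A - P = $239,231.75


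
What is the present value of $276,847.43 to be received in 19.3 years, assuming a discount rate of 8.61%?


Present value formula: PV = FV / (1 + r)^t
PV = $276,847.43 / (1 + 0.0861)^19.3
PV = $276,847.43 / 4.9236526
PV = $56,228.06

PV = FV / (1 + r)^t = $56,228.06


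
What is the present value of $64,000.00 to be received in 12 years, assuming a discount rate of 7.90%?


Present value formula: PV = FV / (1 + r)^t
PV = $64,000.00 / (1 + 0.079)^12
PV = $64,000.00 / 2.490332
PV = $25,699.38

PV = FV / (1 + r)^t = $25,699.38


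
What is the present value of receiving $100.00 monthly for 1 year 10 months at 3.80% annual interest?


Present value of an ordinary annuity: PV = PMT × (1 − (1 + r)^(−n)) / r
Monthly rate r = 0.038/12 ≈ 0.00316667, n = 22
PV = $100.00 × (1 − (1 + 0.038/12)^(−22)) / (0.038/12)
PV = $100.00 × 21.218734
PV = $2,121.87

PV = PMT × (1-(1+r)^(-n))/r = $2,121.87


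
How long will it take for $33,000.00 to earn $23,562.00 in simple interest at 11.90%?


Rearrange the simple interest formula for t:
I = P × r × t  ⇒  t = I / (P × r)
t = $23,562.00 / ($33,000.00 × 0.119)
t = 6

t = I/(P×r) = 6 years


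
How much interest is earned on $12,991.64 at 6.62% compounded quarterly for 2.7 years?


Compound interest earned = final amount − principal.
A = P(1 + r/n)^(nt) = $12,991.64 × (1 + 0.0662/4)^(4 × 2.7) = $15,511.52
Interest = A − P = $15,511.52 − $12,991.64 = $2,519.88

Interest = A - P = $2,519.88


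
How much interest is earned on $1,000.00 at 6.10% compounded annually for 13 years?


Compound interest earned = final amount − principal.
A = P(1 + r/n)^(nt) = $1,000.00 × (1 + 0.061/1)^(1 × 13) = $2,159.24
Interest = A − P = $2,159.24 − $1,000.00 = $1,159.24

Interest = A - P = $1,159.24


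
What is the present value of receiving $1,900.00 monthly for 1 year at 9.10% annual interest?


Present value of an ordinary annuity: PV = PMT × (1 − (1 + r)^(−n)) / r
Monthly rate r = 0.091/12 ≈ 0.00758333, n = 12
PV = $1,900.00 × (1 − (1 + 0.091/12)^(−12)) / (0.091/12)
PV = $1,900.00 × 11.428851
PV = $21,714.82

PV = PMT × (1-(1+r)^(-n))/r = $21,714.82


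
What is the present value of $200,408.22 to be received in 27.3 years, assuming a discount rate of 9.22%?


Present value formula: PV = FV / (1 + r)^t
PV = $200,408.22 / (1 + 0.0922)^27.3
PV = $200,408.22 / 11.108344
PV = $18,041.23

PV = FV / (1 + r)^t = $18,041.23


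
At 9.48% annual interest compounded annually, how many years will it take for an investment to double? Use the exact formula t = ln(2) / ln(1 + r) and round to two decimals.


Doubling condition: (1 + r)^t = 2
Take ln of both sides: t × ln(1 + r) = ln(2)
t = ln(2) / ln(1 + r)
t = 0.693147 / 0.090572
t = 7.65

t = ln(2) / ln(1 + r) = 7.65 years


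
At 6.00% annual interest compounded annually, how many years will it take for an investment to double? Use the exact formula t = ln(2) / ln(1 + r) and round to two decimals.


Doubling condition: (1 + r)^t = 2
Take ln of both sides: t × ln(1 + r) = ln(2)
t = ln(2) / ln(1 + r)
t = 0.693147 / 0.058269
t = 11.90

t = ln(2) / ln(1 + r) = 11.90 years


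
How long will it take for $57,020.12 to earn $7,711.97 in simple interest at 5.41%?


Rearrange the simple interest formula for t:
I = P × r × t  ⇒  t = I / (P × r)
t = $7,711.97 / ($57,020.12 × 0.0541)
t = 2.5

t = I/(P×r) = 2.5 years


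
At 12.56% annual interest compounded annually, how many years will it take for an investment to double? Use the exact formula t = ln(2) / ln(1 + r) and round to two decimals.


Doubling condition: (1 + r)^t = 2
Take ln of both sides: t × ln(1 + r) = ln(2)
t = ln(2) / ln(1 + r)
t = 0.693147 / 0.118316
t = 5.86

t = ln(2) / ln(1 + r) = 5.86 years


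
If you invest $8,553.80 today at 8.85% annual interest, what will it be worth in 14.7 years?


Future value formula: FV = PV × (1 + r)^t
FV = $8,553.80 × (1 + 0.0885)^14.7
FV = $8,553.80 × 3.4783876
FV = $29,753.43

FV = PV × (1 + r)^t = $29,753.43


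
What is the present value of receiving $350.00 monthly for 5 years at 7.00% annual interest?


Present value of an ordinary annuity: PV = PMT × (1 − (1 + r)^(−n)) / r
Monthly rate r = 0.07/12 ≈ 0.00583333, n = 60
PV = $350.00 × (1 − (1 + 0.07/12)^(−60)) / (0.07/12)
PV = $350.00 × 50.501994
PV = $17,675.70

PV = PMT × (1-(1+r)^(-n))/r = $17,675.70


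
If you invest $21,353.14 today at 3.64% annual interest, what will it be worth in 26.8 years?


Future value formula: FV = PV × (1 + r)^t
FV = $21,353.14 × (1 + 0.0364)^26.8
FV = $21,353.14 × 2.6069604
FV = $55,666.79

FV = PV × (1 + r)^t = $55,666.79


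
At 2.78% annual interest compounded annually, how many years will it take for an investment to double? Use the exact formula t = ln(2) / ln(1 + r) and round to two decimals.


Doubling condition: (1 + r)^t = 2
Take ln of both sides: t × ln(1 + r) = ln(2)
t = ln(2) / ln(1 + r)
t = 0.693147 / 0.027421
t = 25.28

t = ln(2) / ln(1 + r) = 25.28 years


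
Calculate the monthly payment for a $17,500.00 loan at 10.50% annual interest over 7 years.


Loan payment formula: PMT = PV × r / (1 − (1 + r)^(−n))
Monthly rate r = 0.105/12 = 0.00875, n = 84 months
Denominator: 1 − (1 + 0.105/12)^(−84) = 0.518959
PMT = $17,500.00 × (0.105/12) / 0.518959
PMT = $295.06 per month

PMT = PV × r / (1-(1+r)^(-n)) = $295.06/month


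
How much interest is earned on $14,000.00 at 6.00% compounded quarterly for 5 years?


Compound interest earned = final amount − principal.
A = P(1 + r/n)^(nt) = $14,000.00 × (1 + 0.06/4)^(4 × 5) = $18,855.97
Interest = A − P = $18,855.97 − $14,000.00 = $4,855.97

Interest = A - P = $4,855.97


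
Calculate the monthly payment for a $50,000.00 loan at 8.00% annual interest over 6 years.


Loan payment formula: PMT = PV × r / (1 − (1 + r)^(−n))
Monthly rate r = 0.08/12 ≈ 0.00666667, n = 72 months
Denominator: 1 − (1 + 0.08/12)^(−72) = 0.380230
PMT = $50,000.00 × (0.08/12) / 0.380230
PMT = $876.66 per month

PMT = PV × r / (1-(1+r)^(-n)) = $876.66/month


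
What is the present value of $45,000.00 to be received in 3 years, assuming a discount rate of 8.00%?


Present value formula: PV = FV / (1 + r)^t
PV = $45,000.00 / (1 + 0.08)^3
PV = $45,000.00 / 1.259712
PV = $35,722.45

PV = FV / (1 + r)^t = $35,722.45


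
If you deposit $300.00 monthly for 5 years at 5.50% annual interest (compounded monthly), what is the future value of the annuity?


Future value of an ordinary annuity: FV = PMT × ((1 + r)^n − 1) / r
Monthly rate r = 0.055/12 ≈ 0.00458333, n = 60
FV = $300.00 × ((1 + 0.055/12)^60 − 1) / (0.055/12)
FV = $300.00 × 68.880823
FV = $20,664.25

FV = PMT × ((1+r)^n - 1)/r = $20,664.25


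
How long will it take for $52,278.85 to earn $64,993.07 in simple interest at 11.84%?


Rearrange the simple interest formula for t:
I = P × r × t  ⇒  t = I / (P × r)
t = $64,993.07 / ($52,278.85 × 0.1184)
t = 10.5

t = I/(P×r) = 10.5 years


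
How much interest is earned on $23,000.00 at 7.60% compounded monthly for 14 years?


Compound interest earned = final amount − principal.
A = P(1 + r/n)^(nt) = $23,000.00 × (1 + 0.076/12)^(12 × 14) = $66,429.35
Interest = A − P = $66,429.35 − $23,000.00 = $43,429.35

Interest = A - P = $43,429.35


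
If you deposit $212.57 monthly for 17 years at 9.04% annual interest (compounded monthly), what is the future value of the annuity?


Future value of an ordinary annuity: FV = PMT × ((1 + r)^n − 1) / r
Monthly rate r = 0.0904/12 ≈ 0.00753333, n = 204
FV = $212.57 × ((1 + 0.0904/12)^204 − 1) / (0.0904/12)
FV = $212.57 × 480.927025
FV = $102,230.66

FV = PMT × ((1+r)^n - 1)/r = $102,230.66


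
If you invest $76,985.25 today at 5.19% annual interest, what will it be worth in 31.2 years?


Future value formula: FV = PV × (1 + r)^t
FV = $76,985.25 × (1 + 0.0519)^31.2
FV = $76,985.25 × 4.8484509
FV = $373,259.20

FV = PV × (1 + r)^t = $373,259.20


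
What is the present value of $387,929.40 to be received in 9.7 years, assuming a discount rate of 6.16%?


Present value formula: PV = FV / (1 + r)^t
PV = $387,929.40 / (1 + 0.0616)^9.7
PV = $387,929.40 / 1.78575069
PV = $217,236.04

PV = FV / (1 + r)^t = $217,236.04


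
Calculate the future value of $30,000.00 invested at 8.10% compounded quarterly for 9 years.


Compound interest formula: A = P(1 + r/n)^(nt)
A = $30,000.00 × (1 + 0.081/4)^(4 × 9)
Growth factor: (1 + 0.081/4)^36 = 2.0579638
A = $30,000.00 × 2.0579638
A = $61,738.91

A = P(1 + r/n)^(nt) = $61,738.91


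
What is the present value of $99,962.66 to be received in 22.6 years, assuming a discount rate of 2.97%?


Present value formula: PV = FV / (1 + r)^t
PV = $99,962.66 / (1 + 0.0297)^22.6
PV = $99,962.66 / 1.937591
PV = $51,591.21

PV = FV / (1 + r)^t = $51,591.21


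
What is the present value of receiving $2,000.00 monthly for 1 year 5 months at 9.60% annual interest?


Present value of an ordinary annuity: PV = PMT × (1 − (1 + r)^(−n)) / r
Monthly rate r = 0.096/12 = 0.008, n = 17
PV = $2,000.00 × (1 − (1 + 0.096/12)^(−17)) / (0.096/12)
PV = $2,000.00 × 15.835616
PV = $31,671.23

PV = PMT × (1-(1+r)^(-n))/r = $31,671.23


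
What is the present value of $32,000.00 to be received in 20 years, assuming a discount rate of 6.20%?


Present value formula: PV = FV / (1 + r)^t
PV = $32,000.00 / (1 + 0.062)^20
PV = $32,000.00 / 3.330354
PV = $9,608.59

PV = FV / (1 + r)^t = $9,608.59


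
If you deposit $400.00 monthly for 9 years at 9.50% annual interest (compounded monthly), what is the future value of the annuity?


Future value of an ordinary annuity: FV = PMT × ((1 + r)^n − 1) / r
Monthly rate r = 0.095/12 ≈ 0.00791667, n = 108
FV = $400.00 × ((1 + 0.095/12)^108 − 1) / (0.095/12)
FV = $400.00 × 169.701665
FV = $67,880.67

FV = PMT × ((1+r)^n - 1)/r = $67,880.67


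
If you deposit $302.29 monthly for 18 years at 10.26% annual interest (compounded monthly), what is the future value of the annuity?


Future value of an ordinary annuity: FV = PMT × ((1 + r)^n − 1) / r
Monthly rate r = 0.1026/12 = 0.00855, n = 216
FV = $302.29 × ((1 + 0.1026/12)^216 − 1) / (0.1026/12)
FV = $302.29 × 618.705045
FV = $187,028.35

FV = PMT × ((1+r)^n - 1)/r = $187,028.35


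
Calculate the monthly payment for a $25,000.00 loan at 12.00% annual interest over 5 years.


Loan payment formula: PMT = PV × r / (1 − (1 + r)^(−n))
Monthly rate r = 0.12/12 = 0.01, n = 60 months
Denominator: 1 − (1 + 0.12/12)^(−60) = 0.449550
PMT = $25,000.00 × (0.12/12) / 0.449550
PMT = $556.11 per month

PMT = PV × r / (1-(1+r)^(-n)) = $556.11/month


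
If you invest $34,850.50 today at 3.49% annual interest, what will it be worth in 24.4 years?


Future value formula: FV = PV × (1 + r)^t
FV = $34,850.50 × (1 + 0.0349)^24.4
FV = $34,850.50 × 2.30951422
FV = $80,487.73

FV = PV × (1 + r)^t = $80,487.73


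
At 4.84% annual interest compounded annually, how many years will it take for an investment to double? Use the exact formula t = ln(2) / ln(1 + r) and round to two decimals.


Doubling condition: (1 + r)^t = 2
Take ln of both sides: t × ln(1 + r) = ln(2)
t = ln(2) / ln(1 + r)
t = 0.693147 / 0.047265
t = 14.67

t = ln(2) / ln(1 + r) = 14.67 years


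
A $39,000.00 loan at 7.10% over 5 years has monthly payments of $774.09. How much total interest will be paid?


Total paid over the life of the loan = PMT × n.
Total paid = $774.09 × 60 = $46,445.40
Total interest = total paid − principal = $46,445.40 − $39,000.00 = $7,445.40

Total interest = (PMT × n) - PV = $7,445.40


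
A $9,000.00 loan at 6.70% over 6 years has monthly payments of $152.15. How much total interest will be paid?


Total paid over the life of the loan = PMT × n.
Total paid = $152.15 × 72 = $10,954.80
Total interest = total paid − principal = $10,954.80 − $9,000.00 = $1,954.80

Total interest = (PMT × n) - PV = $1,954.80


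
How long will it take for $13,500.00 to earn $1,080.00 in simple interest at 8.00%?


Rearrange the simple interest formula for t:
I = P × r × t  ⇒  t = I / (P × r)
t = $1,080.00 / ($13,500.00 × 0.08)
t = 1

t = I/(P×r) = 1 year


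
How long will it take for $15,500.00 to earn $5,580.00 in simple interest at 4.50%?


Rearrange the simple interest formula for t:
I = P × r × t  ⇒  t = I / (P × r)
t = $5,580.00 / ($15,500.00 × 0.045)
t = 8

t = I/(P×r) = 8 years


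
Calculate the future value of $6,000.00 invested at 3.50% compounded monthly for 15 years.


Compound interest formula: A = P(1 + r/n)^(nt)
A = $6,000.00 × (1 + 0.035/12)^(12 × 15)
Growth factor: (1 + 0.035/12)^180 = 1.689168
A = $6,000.00 × 1.689168
A = $10,135.01

A = P(1 + r/n)^(nt) = $10,135.01


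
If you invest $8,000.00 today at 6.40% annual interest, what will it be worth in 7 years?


Future value formula: FV = PV × (1 + r)^t
FV = $8,000.00 × (1 + 0.064)^7
FV = $8,000.00 × 1.543801
FV = $12,350.41

FV = PV × (1 + r)^t = $12,350.41


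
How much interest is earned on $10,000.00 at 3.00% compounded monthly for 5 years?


Compound interest earned = final amount − principal.
A = P(1 + r/n)^(nt) = $10,000.00 × (1 + 0.03/12)^(12 × 5) = $11,616.17
Interest = A − P = $11,616.17 − $10,000.00 = $1,616.17

Interest = A - P = $1,616.17


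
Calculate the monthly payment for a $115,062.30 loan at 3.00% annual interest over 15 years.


Loan payment formula: PMT = PV × r / (1 − (1 + r)^(−n))
Monthly rate r = 0.03/12 = 0.0025, n = 180 months
Denominator: 1 − (1 + 0.03/12)^(−180) = 0.362014
PMT = $115,062.30 × (0.03/12) / 0.362014
PMT = $794.60 per month

PMT = PV × r / (1-(1+r)^(-n)) = $794.60/month


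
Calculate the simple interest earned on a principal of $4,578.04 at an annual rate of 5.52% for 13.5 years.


Simple interest formula: I = P × r × t
I = $4,578.04 × 0.0552 × 13.5
I = $3,411.56

I = P × r × t = $3,411.56


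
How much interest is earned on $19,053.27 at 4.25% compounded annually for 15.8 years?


Compound interest earned = final amount − principal.
A = P(1 + r/n)^(nt) = $19,053.27 × (1 + 0.0425/1)^(1 × 15.8) = $36,776.58
Interest = A − P = $36,776.58 − $19,053.27 = $17,723.31

Interest = A - P = $17,723.31


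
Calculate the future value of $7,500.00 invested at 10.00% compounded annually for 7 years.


Compound interest formula: A = P(1 + r/n)^(nt)
A = $7,500.00 × (1 + 0.1/1)^(1 × 7)
Growth factor: (1 + 0.1/1)^7 = 1.948717
A = $7,500.00 × 1.948717
A = $14,615.38

A = P(1 + r/n)^(nt) = $14,615.38


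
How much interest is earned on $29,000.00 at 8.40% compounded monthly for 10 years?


Compound interest earned = final amount − principal.
A = P(1 + r/n)^(nt) = $29,000.00 × (1 + 0.084/12)^(12 × 10) = $66,978.35
Interest = A − P = $66,978.35 − $29,000.00 = $37,978.35

Interest = A - P = $37,978.35


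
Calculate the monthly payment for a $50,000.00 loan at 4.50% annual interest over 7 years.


Loan payment formula: PMT = PV × r / (1 − (1 + r)^(−n))
Monthly rate r = 0.045/12 = 0.00375, n = 84 months
Denominator: 1 − (1 + 0.045/12)^(−84) = 0.269781
PMT = $50,000.00 × (0.045/12) / 0.269781
PMT = $695.01 per month

PMT = PV × r / (1-(1+r)^(-n)) = $695.01/month
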